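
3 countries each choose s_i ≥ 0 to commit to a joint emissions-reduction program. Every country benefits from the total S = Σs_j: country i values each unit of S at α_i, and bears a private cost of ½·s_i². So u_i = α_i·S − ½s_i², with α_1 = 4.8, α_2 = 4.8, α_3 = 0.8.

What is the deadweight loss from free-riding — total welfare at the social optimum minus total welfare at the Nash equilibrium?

77.44

Country i's FOC: ∂u_i/∂s_i = α_i − s_i = 0, so s_i* = α_i.
NE contributions = (4.8, 4.8, 0.8); S = 10.4.
W^NE = (Σα)·S − ½Σα_i² = 10.4² − ½·46.72 = 84.8.
Planner sets s_i = Σα_j = 10.4 for every i, so S^SO = 3·10.4 = 31.2.
W^SO = (Σα)·S^SO − ½·3·(Σα)² = (3/2)·10.4² = 162.24.
Deadweight loss = W^SO − W^NE = 77.44.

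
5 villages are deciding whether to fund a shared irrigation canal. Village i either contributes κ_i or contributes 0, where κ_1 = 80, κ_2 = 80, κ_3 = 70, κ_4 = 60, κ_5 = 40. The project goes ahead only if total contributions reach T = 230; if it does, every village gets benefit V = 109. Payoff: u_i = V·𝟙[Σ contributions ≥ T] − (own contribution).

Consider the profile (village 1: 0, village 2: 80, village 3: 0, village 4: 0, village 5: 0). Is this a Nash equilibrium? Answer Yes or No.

Total = 80 < 230: not provided.
Village 1 (pledges 0, payoff 0): pledging 80 → total 160, payoff -80. No gain.
Village 2 (pledges 80, payoff -80): dropping to 0 → total 0, payoff 0. Profitable deviation.

No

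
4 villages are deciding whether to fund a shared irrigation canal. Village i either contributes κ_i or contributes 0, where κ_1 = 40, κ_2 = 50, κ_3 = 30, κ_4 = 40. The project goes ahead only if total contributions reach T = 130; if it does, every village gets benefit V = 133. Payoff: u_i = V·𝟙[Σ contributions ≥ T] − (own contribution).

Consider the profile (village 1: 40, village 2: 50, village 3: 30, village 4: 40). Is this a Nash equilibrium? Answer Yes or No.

Total = 160 ≥ 130: provided.
Village 1 (pledges 40, payoff 93): dropping to 0 → total 120, payoff 0. No gain.
Village 2 (pledges 50, payoff 83): dropping to 0 → total 110, payoff 0. No gain.
Village 3 (pledges 30, payoff 103): dropping to 0 → total 130, payoff 133. Profitable deviation.

No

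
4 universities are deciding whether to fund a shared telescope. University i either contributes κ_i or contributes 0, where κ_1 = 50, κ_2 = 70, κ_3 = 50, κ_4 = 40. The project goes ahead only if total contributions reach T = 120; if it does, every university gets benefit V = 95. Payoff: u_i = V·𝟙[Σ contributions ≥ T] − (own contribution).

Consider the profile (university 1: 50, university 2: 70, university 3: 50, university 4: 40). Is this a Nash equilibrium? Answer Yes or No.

Total = 210 ≥ 120: provided.
University 1 (pledges 50, payoff 45): dropping to 0 → total 160, payoff 95. Profitable deviation.

No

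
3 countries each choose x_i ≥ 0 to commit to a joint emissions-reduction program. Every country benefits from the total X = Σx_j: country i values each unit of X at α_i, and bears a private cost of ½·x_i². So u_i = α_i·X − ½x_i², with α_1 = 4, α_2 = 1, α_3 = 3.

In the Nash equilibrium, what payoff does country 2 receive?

7.5

Country i's FOC: ∂u_i/∂x_i = α_i − x_i = 0, so x_i* = α_i.
NE contributions = (4, 1, 3); X = 8.
u_2 = α_2·X − ½·(x_2)² = 1·8 − ½·1² = 7.5.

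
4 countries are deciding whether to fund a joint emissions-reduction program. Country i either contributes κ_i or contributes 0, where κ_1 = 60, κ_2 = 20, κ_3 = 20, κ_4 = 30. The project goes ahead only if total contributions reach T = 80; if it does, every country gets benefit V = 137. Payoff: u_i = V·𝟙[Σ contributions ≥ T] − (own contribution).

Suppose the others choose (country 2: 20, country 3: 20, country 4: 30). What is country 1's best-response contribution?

60

Others' total = 70. Contributing 60 brings total to 130 ≥ 80: gain V − κ_1 = 77.
Best response: 60.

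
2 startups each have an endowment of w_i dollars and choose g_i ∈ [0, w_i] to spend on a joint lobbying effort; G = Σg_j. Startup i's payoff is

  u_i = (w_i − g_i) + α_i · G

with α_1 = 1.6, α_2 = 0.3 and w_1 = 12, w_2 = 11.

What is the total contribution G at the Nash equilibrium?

∂u_i/∂g_i = α_i − 1, so startup i contributes w_i if α_i > 1, else 0.
α_i > 1 for i ∈ {1}; NE contributions (12, 0), G = 12.

12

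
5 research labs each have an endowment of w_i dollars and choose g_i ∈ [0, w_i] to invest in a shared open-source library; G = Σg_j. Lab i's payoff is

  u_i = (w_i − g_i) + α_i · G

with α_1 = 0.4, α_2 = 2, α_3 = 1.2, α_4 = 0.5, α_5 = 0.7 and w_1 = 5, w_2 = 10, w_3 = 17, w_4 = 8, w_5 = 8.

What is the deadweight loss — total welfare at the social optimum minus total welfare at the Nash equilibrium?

∂u_i/∂g_i = α_i − 1, so lab i contributes w_i if α_i > 1, else 0.
α_i > 1 for i ∈ {2, 3}; NE contributions (0, 10, 17, 0, 0), G = 27.
W^NE = Σw_i − G^NE + (Σα_i)·G^NE = 48 + 3.8·27 = 150.6.
Planner: ∂(Σu_j)/∂g_i = Σα_j − 1 = 3.8 > 0, so everyone contributes w_i; G^SO = 48, W^SO = 48 + 3.8·48 = 230.4.
Deadweight loss = 79.8.

79.8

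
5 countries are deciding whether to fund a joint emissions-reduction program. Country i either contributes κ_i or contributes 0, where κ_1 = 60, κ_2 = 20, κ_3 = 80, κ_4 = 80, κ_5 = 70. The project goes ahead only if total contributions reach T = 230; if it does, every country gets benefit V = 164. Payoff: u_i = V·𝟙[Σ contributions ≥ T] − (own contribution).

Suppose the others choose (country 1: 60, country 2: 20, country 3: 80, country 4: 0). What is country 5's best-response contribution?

Others' total = 160. Contributing 70 brings total to 230 ≥ 230: gain V − κ_5 = 94.
Best response: 70.

70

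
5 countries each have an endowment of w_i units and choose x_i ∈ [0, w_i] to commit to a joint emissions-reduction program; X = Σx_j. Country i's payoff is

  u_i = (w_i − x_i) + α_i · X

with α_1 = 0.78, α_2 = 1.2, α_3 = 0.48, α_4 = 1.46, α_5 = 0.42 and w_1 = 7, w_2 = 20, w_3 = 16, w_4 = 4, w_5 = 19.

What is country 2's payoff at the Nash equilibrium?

28.8

∂u_i/∂x_i = α_i − 1, so country i contributes w_i if α_i > 1, else 0.
α_i > 1 for i ∈ {2, 4}; NE contributions (0, 20, 0, 4, 0), X = 24.
u_2 = (20 − 20) + 1.2·24 = 28.8.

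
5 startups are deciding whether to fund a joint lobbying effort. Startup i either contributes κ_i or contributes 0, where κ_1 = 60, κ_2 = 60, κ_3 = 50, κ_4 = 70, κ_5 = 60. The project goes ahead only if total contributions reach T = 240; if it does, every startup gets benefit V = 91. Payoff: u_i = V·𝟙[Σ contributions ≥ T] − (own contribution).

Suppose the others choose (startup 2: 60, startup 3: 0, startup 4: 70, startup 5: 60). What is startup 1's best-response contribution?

Others' total = 190. Contributing 60 brings total to 250 ≥ 240: gain V − κ_1 = 31.
Best response: 60.

60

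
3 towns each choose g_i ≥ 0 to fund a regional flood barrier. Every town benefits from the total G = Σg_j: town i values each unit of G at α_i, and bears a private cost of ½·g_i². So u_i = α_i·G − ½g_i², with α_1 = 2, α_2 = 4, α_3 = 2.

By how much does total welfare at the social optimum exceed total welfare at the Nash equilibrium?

Town i's FOC: ∂u_i/∂g_i = α_i − g_i = 0, so g_i* = α_i.
NE contributions = (2, 4, 2); G = 8.
W^NE = (Σα)·G − ½Σα_i² = 8² − ½·24 = 52.
Planner sets g_i = Σα_j = 8 for every i, so G^SO = 3·8 = 24.
W^SO = (Σα)·G^SO − ½·3·(Σα)² = (3/2)·8² = 96.
Deadweight loss = W^SO − W^NE = 44.

44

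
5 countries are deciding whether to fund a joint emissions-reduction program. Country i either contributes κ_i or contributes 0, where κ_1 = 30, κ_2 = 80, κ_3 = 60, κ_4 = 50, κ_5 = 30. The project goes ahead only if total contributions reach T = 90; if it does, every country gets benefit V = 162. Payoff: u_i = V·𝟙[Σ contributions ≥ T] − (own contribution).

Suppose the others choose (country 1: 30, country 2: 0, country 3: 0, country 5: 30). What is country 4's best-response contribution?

Others' total = 60. Contributing 50 brings total to 110 ≥ 90: gain V − κ_4 = 112.
Best response: 50.

50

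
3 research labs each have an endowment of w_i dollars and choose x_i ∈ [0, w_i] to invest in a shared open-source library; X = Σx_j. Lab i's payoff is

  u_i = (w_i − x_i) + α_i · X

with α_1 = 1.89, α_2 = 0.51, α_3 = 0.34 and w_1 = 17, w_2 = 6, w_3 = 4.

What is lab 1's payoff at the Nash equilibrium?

32.13

∂u_i/∂x_i = α_i − 1, so lab i contributes w_i if α_i > 1, else 0.
α_i > 1 for i ∈ {1}; NE contributions (17, 0, 0), X = 17.
u_1 = (17 − 17) + 1.89·17 = 32.13.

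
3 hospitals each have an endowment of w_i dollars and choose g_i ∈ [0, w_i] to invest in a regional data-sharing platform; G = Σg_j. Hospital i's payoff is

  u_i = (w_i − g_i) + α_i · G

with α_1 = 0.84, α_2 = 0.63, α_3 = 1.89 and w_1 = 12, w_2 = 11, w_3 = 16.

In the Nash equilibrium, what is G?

∂u_i/∂g_i = α_i − 1, so hospital i contributes w_i if α_i > 1, else 0.
α_i > 1 for i ∈ {3}; NE contributions (0, 0, 16), G = 16.

16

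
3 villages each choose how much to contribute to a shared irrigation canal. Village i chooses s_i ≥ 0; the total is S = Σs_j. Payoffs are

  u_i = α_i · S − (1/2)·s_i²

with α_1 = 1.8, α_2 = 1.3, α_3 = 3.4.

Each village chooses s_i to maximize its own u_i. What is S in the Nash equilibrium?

Village i's FOC: ∂u_i/∂s_i = α_i − s_i = 0, so s_i* = α_i.
NE contributions = (1.8, 1.3, 3.4); S = 6.5.

6.5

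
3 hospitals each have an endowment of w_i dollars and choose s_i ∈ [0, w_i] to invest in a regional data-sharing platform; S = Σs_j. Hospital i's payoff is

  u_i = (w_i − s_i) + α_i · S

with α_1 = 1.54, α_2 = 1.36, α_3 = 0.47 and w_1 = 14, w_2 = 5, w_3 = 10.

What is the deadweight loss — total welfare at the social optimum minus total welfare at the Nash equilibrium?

23.7

∂u_i/∂s_i = α_i − 1, so hospital i contributes w_i if α_i > 1, else 0.
α_i > 1 for i ∈ {1, 2}; NE contributions (14, 5, 0), S = 19.
W^NE = Σw_i − S^NE + (Σα_i)·S^NE = 29 + 2.37·19 = 74.03.
Planner: ∂(Σu_j)/∂s_i = Σα_j − 1 = 2.37 > 0, so everyone contributes w_i; S^SO = 29, W^SO = 29 + 2.37·29 = 97.73.
Deadweight loss = 23.7.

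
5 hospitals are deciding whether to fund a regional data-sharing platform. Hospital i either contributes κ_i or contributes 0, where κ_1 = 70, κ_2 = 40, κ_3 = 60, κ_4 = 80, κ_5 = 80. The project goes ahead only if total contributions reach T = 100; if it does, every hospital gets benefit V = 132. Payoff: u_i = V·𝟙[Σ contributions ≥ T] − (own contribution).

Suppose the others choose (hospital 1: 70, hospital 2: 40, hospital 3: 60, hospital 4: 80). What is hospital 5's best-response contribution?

Others' total = 250 ≥ 100; contributing adds cost 80 for no extra benefit.
Best response: 0.

0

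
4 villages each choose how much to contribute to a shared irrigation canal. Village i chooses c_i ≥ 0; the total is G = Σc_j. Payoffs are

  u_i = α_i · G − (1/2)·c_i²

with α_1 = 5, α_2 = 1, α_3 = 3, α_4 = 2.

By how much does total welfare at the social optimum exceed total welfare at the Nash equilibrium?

140.5

Village i's FOC: ∂u_i/∂c_i = α_i − c_i = 0, so c_i* = α_i.
NE contributions = (5, 1, 3, 2); G = 11.
W^NE = (Σα)·G − ½Σα_i² = 11² − ½·39 = 101.5.
Planner sets c_i = Σα_j = 11 for every i, so G^SO = 4·11 = 44.
W^SO = (Σα)·G^SO − ½·4·(Σα)² = (4/2)·11² = 242.
Deadweight loss = W^SO − W^NE = 140.5.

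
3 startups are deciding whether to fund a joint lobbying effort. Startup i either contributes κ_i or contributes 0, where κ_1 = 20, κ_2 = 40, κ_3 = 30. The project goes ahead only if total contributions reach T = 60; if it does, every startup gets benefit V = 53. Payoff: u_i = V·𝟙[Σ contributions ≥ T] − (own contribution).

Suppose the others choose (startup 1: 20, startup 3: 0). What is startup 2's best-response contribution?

Others' total = 20. Contributing 40 brings total to 60 ≥ 60: gain V − κ_2 = 13.
Best response: 40.

40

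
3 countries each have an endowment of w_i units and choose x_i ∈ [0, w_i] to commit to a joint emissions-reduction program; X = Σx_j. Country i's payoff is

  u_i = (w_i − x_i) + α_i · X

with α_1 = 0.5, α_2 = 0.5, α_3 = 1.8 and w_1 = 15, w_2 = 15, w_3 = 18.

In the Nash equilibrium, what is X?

18

∂u_i/∂x_i = α_i − 1, so country i contributes w_i if α_i > 1, else 0.
α_i > 1 for i ∈ {3}; NE contributions (0, 0, 18), X = 18.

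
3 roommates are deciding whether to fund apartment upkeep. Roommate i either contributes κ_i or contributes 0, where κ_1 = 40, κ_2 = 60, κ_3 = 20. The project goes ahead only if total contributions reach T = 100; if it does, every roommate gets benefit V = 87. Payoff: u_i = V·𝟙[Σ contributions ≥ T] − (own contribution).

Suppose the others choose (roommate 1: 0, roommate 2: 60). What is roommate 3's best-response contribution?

0

Others' total = 60. Even contributing 20 gives 80 < 100: no benefit either way.
Best response: 0.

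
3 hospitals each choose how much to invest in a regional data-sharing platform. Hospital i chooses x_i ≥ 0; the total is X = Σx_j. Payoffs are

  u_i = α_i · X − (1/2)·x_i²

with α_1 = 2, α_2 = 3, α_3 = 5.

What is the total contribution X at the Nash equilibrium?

Hospital i's FOC: ∂u_i/∂x_i = α_i − x_i = 0, so x_i* = α_i.
NE contributions = (2, 3, 5); X = 10.

10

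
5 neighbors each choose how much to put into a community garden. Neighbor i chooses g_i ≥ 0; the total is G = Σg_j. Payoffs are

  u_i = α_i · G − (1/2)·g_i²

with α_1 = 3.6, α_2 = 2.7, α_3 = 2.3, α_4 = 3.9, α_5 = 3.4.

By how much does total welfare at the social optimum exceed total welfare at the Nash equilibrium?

Neighbor i's FOC: ∂u_i/∂g_i = α_i − g_i = 0, so g_i* = α_i.
NE contributions = (3.6, 2.7, 2.3, 3.9, 3.4); G = 15.9.
W^NE = (Σα)·G − ½Σα_i² = 15.9² − ½·52.31 = 226.655.
Planner sets g_i = Σα_j = 15.9 for every i, so G^SO = 5·15.9 = 79.5.
W^SO = (Σα)·G^SO − ½·5·(Σα)² = (5/2)·15.9² = 632.025.
Deadweight loss = W^SO − W^NE = 405.37.

405.37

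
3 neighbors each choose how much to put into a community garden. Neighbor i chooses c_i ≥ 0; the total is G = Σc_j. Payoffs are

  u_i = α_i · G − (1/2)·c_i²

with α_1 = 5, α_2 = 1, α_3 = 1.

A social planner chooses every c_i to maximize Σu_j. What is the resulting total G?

21

Planner FOC: ∂(Σu_j)/∂c_i = (Σα_j) − c_i = 0, so c_i^SO = Σα_j = 7 for every i; G^SO = 21.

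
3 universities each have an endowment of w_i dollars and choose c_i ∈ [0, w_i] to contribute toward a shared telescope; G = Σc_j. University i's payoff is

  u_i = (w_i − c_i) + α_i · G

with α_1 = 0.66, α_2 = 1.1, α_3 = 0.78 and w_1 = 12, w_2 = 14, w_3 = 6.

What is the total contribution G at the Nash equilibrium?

14

∂u_i/∂c_i = α_i − 1, so university i contributes w_i if α_i > 1, else 0.
α_i > 1 for i ∈ {2}; NE contributions (0, 14, 0), G = 14.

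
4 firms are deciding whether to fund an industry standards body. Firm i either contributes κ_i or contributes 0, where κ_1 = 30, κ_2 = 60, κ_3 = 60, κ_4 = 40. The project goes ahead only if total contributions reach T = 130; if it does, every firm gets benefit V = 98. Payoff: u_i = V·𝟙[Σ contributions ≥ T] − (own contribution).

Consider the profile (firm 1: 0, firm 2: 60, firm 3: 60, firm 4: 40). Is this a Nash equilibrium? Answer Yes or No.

Total = 160 ≥ 130: provided.
Firm 1 (pledges 0, payoff 98): pledging 30 → total 190, payoff 68. No gain.
Firm 2 (pledges 60, payoff 38): dropping to 0 → total 100, payoff 0. No gain.
Firm 3 (pledges 60, payoff 38): dropping to 0 → total 100, payoff 0. No gain.
Firm 4 (pledges 40, payoff 58): dropping to 0 → total 120, payoff 0. No gain.

Yes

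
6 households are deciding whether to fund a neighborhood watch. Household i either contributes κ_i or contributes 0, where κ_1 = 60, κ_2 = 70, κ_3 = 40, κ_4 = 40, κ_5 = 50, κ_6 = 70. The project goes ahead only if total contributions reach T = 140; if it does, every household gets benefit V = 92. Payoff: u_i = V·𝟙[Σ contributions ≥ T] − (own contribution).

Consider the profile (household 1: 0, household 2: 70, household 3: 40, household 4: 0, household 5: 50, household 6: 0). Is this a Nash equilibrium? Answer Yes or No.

Yes

Total = 160 ≥ 140: provided.
Household 1 (pledges 0, payoff 92): pledging 60 → total 220, payoff 32. No gain.
Household 2 (pledges 70, payoff 22): dropping to 0 → total 90, payoff 0. No gain.
Household 3 (pledges 40, payoff 52): dropping to 0 → total 120, payoff 0. No gain.
Household 4 (pledges 0, payoff 92): pledging 40 → total 200, payoff 52. No gain.
Household 5 (pledges 50, payoff 42): dropping to 0 → total 110, payoff 0. No gain.
Household 6 (pledges 0, payoff 92): pledging 70 → total 230, payoff 22. No gain.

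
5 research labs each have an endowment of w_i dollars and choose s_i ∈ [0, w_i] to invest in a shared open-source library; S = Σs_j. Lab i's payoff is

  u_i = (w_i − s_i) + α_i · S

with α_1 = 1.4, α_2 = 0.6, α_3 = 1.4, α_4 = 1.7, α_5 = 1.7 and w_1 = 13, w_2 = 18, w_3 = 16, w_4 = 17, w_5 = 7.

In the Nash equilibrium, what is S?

∂u_i/∂s_i = α_i − 1, so lab i contributes w_i if α_i > 1, else 0.
α_i > 1 for i ∈ {1, 3, 4, 5}; NE contributions (13, 0, 16, 17, 7), S = 53.

53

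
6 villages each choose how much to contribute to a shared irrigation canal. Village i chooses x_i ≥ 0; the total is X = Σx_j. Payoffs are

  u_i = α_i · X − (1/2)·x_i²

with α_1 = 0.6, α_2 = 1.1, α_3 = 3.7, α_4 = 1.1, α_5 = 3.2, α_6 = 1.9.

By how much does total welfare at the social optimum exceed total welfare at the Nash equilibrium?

Village i's FOC: ∂u_i/∂x_i = α_i − x_i = 0, so x_i* = α_i.
NE contributions = (0.6, 1.1, 3.7, 1.1, 3.2, 1.9); X = 11.6.
W^NE = (Σα)·X − ½Σα_i² = 11.6² − ½·30.32 = 119.4.
Planner sets x_i = Σα_j = 11.6 for every i, so X^SO = 6·11.6 = 69.6.
W^SO = (Σα)·X^SO − ½·6·(Σα)² = (6/2)·11.6² = 403.68.
Deadweight loss = W^SO − W^NE = 284.28.

284.28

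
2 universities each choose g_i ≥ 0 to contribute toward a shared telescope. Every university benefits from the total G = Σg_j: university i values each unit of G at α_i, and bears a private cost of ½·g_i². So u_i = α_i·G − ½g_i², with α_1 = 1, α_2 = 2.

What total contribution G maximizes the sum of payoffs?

Planner FOC: ∂(Σu_j)/∂g_i = (Σα_j) − g_i = 0, so g_i^SO = Σα_j = 3 for every i; G^SO = 6.

6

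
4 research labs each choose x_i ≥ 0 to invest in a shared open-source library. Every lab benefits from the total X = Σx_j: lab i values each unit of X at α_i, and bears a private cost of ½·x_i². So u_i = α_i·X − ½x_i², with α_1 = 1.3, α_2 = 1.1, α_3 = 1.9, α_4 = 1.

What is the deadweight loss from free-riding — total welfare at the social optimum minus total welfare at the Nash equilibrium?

Lab i's FOC: ∂u_i/∂x_i = α_i − x_i = 0, so x_i* = α_i.
NE contributions = (1.3, 1.1, 1.9, 1); X = 5.3.
W^NE = (Σα)·X − ½Σα_i² = 5.3² − ½·7.51 = 24.335.
Planner sets x_i = Σα_j = 5.3 for every i, so X^SO = 4·5.3 = 21.2.
W^SO = (Σα)·X^SO − ½·4·(Σα)² = (4/2)·5.3² = 56.18.
Deadweight loss = W^SO − W^NE = 31.845.

31.845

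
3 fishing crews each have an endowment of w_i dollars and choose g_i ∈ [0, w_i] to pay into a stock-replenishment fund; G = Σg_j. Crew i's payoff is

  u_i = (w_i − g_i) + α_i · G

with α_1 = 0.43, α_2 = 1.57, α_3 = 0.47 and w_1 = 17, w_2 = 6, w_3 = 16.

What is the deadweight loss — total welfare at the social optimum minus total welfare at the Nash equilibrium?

∂u_i/∂g_i = α_i − 1, so crew i contributes w_i if α_i > 1, else 0.
α_i > 1 for i ∈ {2}; NE contributions (0, 6, 0), G = 6.
W^NE = Σw_i − G^NE + (Σα_i)·G^NE = 39 + 1.47·6 = 47.82.
Planner: ∂(Σu_j)/∂g_i = Σα_j − 1 = 1.47 > 0, so everyone contributes w_i; G^SO = 39, W^SO = 39 + 1.47·39 = 96.33.
Deadweight loss = 48.51.

48.51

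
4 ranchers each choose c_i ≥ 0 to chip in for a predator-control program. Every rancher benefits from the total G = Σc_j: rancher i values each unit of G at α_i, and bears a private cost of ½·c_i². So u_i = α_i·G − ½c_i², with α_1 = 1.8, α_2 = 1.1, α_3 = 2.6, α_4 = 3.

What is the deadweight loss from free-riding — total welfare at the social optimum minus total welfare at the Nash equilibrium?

82.355

Rancher i's FOC: ∂u_i/∂c_i = α_i − c_i = 0, so c_i* = α_i.
NE contributions = (1.8, 1.1, 2.6, 3); G = 8.5.
W^NE = (Σα)·G − ½Σα_i² = 8.5² − ½·20.21 = 62.145.
Planner sets c_i = Σα_j = 8.5 for every i, so G^SO = 4·8.5 = 34.
W^SO = (Σα)·G^SO − ½·4·(Σα)² = (4/2)·8.5² = 144.5.
Deadweight loss = W^SO − W^NE = 82.355.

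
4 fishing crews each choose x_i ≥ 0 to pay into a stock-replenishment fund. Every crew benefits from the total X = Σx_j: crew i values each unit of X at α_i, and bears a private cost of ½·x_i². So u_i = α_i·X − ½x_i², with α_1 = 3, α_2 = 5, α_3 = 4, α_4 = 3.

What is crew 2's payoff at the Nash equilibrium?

Crew i's FOC: ∂u_i/∂x_i = α_i − x_i = 0, so x_i* = α_i.
NE contributions = (3, 5, 4, 3); X = 15.
u_2 = α_2·X − ½·(x_2)² = 5·15 − ½·5² = 62.5.

62.5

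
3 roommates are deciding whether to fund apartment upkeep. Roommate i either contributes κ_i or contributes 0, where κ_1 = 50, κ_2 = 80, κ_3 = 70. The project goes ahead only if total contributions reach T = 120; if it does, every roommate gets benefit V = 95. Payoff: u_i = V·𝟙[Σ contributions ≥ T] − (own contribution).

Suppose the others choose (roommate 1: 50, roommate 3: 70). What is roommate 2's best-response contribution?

0

Others' total = 120 ≥ 120; contributing adds cost 80 for no extra benefit.
Best response: 0.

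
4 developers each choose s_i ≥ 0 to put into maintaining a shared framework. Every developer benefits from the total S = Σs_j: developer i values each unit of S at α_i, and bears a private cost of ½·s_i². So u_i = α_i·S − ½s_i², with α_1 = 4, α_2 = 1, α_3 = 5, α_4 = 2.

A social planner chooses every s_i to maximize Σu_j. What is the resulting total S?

48

Planner FOC: ∂(Σu_j)/∂s_i = (Σα_j) − s_i = 0, so s_i^SO = Σα_j = 12 for every i; S^SO = 48.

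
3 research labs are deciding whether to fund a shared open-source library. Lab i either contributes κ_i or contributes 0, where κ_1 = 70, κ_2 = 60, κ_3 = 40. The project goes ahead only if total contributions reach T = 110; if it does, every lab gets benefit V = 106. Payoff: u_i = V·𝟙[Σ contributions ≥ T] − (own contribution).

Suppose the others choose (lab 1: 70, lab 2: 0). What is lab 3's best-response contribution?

Others' total = 70. Contributing 40 brings total to 110 ≥ 110: gain V − κ_3 = 66.
Best response: 40.

40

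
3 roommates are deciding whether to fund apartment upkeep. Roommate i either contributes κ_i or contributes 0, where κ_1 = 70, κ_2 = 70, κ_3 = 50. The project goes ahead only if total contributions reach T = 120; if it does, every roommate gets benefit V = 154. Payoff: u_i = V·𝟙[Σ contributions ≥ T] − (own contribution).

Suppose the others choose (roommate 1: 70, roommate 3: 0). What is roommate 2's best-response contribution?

70

Others' total = 70. Contributing 70 brings total to 140 ≥ 120: gain V − κ_2 = 84.
Best response: 70.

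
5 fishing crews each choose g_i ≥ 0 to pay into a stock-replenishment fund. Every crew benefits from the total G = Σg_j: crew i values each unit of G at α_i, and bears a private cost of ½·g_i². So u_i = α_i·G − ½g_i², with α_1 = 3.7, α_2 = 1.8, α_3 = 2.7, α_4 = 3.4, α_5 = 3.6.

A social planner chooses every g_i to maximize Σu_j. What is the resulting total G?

Planner FOC: ∂(Σu_j)/∂g_i = (Σα_j) − g_i = 0, so g_i^SO = Σα_j = 15.2 for every i; G^SO = 76.

76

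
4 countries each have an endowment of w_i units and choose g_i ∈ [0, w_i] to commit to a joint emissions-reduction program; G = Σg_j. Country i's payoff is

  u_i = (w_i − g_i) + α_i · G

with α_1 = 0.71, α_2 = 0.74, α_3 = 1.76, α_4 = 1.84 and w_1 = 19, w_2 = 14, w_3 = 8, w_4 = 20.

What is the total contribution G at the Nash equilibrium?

28

∂u_i/∂g_i = α_i − 1, so country i contributes w_i if α_i > 1, else 0.
α_i > 1 for i ∈ {3, 4}; NE contributions (0, 0, 8, 20), G = 28.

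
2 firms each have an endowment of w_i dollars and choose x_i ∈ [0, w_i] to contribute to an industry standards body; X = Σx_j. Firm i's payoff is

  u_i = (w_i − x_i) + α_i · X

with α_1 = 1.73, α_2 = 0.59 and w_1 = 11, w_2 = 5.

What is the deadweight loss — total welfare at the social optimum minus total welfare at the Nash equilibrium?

∂u_i/∂x_i = α_i − 1, so firm i contributes w_i if α_i > 1, else 0.
α_i > 1 for i ∈ {1}; NE contributions (11, 0), X = 11.
W^NE = Σw_i − X^NE + (Σα_i)·X^NE = 16 + 1.32·11 = 30.52.
Planner: ∂(Σu_j)/∂x_i = Σα_j − 1 = 1.32 > 0, so everyone contributes w_i; X^SO = 16, W^SO = 16 + 1.32·16 = 37.12.
Deadweight loss = 6.6.

6.6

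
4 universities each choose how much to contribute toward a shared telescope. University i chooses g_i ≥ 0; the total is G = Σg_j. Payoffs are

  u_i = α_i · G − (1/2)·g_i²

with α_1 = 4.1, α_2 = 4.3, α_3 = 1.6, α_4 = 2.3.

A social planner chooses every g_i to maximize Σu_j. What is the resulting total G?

49.2

Planner FOC: ∂(Σu_j)/∂g_i = (Σα_j) − g_i = 0, so g_i^SO = Σα_j = 12.3 for every i; G^SO = 49.2.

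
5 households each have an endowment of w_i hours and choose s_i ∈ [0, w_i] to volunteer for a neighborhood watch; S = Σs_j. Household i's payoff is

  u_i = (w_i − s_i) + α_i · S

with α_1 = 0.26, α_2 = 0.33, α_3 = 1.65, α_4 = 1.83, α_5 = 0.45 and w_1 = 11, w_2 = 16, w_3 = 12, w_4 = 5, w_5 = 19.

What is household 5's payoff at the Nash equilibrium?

∂u_i/∂s_i = α_i − 1, so household i contributes w_i if α_i > 1, else 0.
α_i > 1 for i ∈ {3, 4}; NE contributions (0, 0, 12, 5, 0), S = 17.
u_5 = (19 − 0) + 0.45·17 = 26.65.

26.65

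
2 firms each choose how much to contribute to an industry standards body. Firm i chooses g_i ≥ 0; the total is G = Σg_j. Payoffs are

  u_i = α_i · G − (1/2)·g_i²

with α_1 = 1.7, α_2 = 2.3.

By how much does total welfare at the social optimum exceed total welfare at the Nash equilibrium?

4.09

Firm i's FOC: ∂u_i/∂g_i = α_i − g_i = 0, so g_i* = α_i.
NE contributions = (1.7, 2.3); G = 4.
W^NE = (Σα)·G − ½Σα_i² = 4² − ½·8.18 = 11.91.
Planner sets g_i = Σα_j = 4 for every i, so G^SO = 2·4 = 8.
W^SO = (Σα)·G^SO − ½·2·(Σα)² = (2/2)·4² = 16.
Deadweight loss = W^SO − W^NE = 4.09.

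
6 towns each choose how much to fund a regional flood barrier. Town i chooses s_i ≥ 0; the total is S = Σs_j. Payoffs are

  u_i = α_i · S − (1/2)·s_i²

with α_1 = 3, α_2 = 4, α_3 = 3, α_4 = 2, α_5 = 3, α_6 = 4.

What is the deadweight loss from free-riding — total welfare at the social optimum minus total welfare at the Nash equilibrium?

753.5

Town i's FOC: ∂u_i/∂s_i = α_i − s_i = 0, so s_i* = α_i.
NE contributions = (3, 4, 3, 2, 3, 4); S = 19.
W^NE = (Σα)·S − ½Σα_i² = 19² − ½·63 = 329.5.
Planner sets s_i = Σα_j = 19 for every i, so S^SO = 6·19 = 114.
W^SO = (Σα)·S^SO − ½·6·(Σα)² = (6/2)·19² = 1083.
Deadweight loss = W^SO − W^NE = 753.5.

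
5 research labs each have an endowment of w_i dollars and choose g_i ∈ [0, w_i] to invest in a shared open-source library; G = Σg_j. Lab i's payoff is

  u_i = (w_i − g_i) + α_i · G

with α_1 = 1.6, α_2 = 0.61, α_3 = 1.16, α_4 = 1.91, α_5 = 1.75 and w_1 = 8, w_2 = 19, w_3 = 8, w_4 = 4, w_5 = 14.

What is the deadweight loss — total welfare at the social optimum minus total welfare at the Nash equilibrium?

114.57

∂u_i/∂g_i = α_i − 1, so lab i contributes w_i if α_i > 1, else 0.
α_i > 1 for i ∈ {1, 3, 4, 5}; NE contributions (8, 0, 8, 4, 14), G = 34.
W^NE = Σw_i − G^NE + (Σα_i)·G^NE = 53 + 6.03·34 = 258.02.
Planner: ∂(Σu_j)/∂g_i = Σα_j − 1 = 6.03 > 0, so everyone contributes w_i; G^SO = 53, W^SO = 53 + 6.03·53 = 372.59.
Deadweight loss = 114.57.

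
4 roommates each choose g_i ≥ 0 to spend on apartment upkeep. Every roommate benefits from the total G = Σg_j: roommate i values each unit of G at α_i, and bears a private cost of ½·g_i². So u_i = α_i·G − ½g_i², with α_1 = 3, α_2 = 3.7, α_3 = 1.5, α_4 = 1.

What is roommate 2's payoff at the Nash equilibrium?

Roommate i's FOC: ∂u_i/∂g_i = α_i − g_i = 0, so g_i* = α_i.
NE contributions = (3, 3.7, 1.5, 1); G = 9.2.
u_2 = α_2·G − ½·(g_2)² = 3.7·9.2 − ½·3.7² = 27.195.

27.195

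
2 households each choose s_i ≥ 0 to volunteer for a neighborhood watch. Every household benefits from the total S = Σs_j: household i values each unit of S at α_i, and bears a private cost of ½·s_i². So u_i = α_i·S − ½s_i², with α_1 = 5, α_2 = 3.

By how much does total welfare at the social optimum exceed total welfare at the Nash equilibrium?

Household i's FOC: ∂u_i/∂s_i = α_i − s_i = 0, so s_i* = α_i.
NE contributions = (5, 3); S = 8.
W^NE = (Σα)·S − ½Σα_i² = 8² − ½·34 = 47.
Planner sets s_i = Σα_j = 8 for every i, so S^SO = 2·8 = 16.
W^SO = (Σα)·S^SO − ½·2·(Σα)² = (2/2)·8² = 64.
Deadweight loss = W^SO − W^NE = 17.

17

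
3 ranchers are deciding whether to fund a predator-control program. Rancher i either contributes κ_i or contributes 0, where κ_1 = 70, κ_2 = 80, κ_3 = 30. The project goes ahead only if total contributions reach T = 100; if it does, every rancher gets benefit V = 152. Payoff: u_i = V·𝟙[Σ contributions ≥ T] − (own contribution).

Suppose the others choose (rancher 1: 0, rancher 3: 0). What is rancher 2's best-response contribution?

0

Others' total = 0. Even contributing 80 gives 80 < 100: no benefit either way.
Best response: 0.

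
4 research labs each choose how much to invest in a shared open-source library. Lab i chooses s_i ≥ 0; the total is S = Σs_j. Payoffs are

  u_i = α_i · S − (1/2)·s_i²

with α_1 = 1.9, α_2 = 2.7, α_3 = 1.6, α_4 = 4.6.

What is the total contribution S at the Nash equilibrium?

Lab i's FOC: ∂u_i/∂s_i = α_i − s_i = 0, so s_i* = α_i.
NE contributions = (1.9, 2.7, 1.6, 4.6); S = 10.8.

10.8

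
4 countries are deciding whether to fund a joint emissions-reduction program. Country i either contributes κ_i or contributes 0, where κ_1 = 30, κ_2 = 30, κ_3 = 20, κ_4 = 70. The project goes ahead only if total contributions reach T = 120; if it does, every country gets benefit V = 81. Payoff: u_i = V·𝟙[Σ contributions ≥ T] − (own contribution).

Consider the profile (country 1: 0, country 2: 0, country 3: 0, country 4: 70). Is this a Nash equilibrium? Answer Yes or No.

Total = 70 < 120: not provided.
Country 1 (pledges 0, payoff 0): pledging 30 → total 100, payoff -30. No gain.
Country 2 (pledges 0, payoff 0): pledging 30 → total 100, payoff -30. No gain.
Country 3 (pledges 0, payoff 0): pledging 20 → total 90, payoff -20. No gain.
Country 4 (pledges 70, payoff -70): dropping to 0 → total 0, payoff 0. Profitable deviation.

No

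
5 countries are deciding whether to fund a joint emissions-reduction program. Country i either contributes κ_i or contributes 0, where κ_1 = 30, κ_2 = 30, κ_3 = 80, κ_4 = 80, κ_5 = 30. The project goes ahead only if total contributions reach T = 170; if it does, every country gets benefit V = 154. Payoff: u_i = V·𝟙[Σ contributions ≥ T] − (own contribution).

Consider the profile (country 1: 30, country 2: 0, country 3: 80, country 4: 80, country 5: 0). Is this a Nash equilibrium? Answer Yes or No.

Total = 190 ≥ 170: provided.
Country 1 (pledges 30, payoff 124): dropping to 0 → total 160, payoff 0. No gain.
Country 2 (pledges 0, payoff 154): pledging 30 → total 220, payoff 124. No gain.
Country 3 (pledges 80, payoff 74): dropping to 0 → total 110, payoff 0. No gain.
Country 4 (pledges 80, payoff 74): dropping to 0 → total 110, payoff 0. No gain.
Country 5 (pledges 0, payoff 154): pledging 30 → total 220, payoff 124. No gain.

Yes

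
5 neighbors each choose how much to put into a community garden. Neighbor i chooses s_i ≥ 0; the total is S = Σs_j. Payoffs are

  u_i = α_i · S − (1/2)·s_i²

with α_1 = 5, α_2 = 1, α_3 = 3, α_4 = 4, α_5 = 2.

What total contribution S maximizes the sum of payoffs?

75

Planner FOC: ∂(Σu_j)/∂s_i = (Σα_j) − s_i = 0, so s_i^SO = Σα_j = 15 for every i; S^SO = 75.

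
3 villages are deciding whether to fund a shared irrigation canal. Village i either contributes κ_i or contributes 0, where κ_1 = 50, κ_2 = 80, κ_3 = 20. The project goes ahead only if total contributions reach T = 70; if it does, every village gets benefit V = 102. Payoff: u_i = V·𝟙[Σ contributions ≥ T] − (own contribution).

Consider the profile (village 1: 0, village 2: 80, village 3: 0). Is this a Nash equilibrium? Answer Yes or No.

Yes

Total = 80 ≥ 70: provided.
Village 1 (pledges 0, payoff 102): pledging 50 → total 130, payoff 52. No gain.
Village 2 (pledges 80, payoff 22): dropping to 0 → total 0, payoff 0. No gain.
Village 3 (pledges 0, payoff 102): pledging 20 → total 100, payoff 82. No gain.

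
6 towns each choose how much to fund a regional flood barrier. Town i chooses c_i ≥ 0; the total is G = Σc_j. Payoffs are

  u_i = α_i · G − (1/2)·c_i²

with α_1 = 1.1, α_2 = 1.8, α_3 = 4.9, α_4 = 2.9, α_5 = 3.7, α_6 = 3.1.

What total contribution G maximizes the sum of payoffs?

105

Planner FOC: ∂(Σu_j)/∂c_i = (Σα_j) − c_i = 0, so c_i^SO = Σα_j = 17.5 for every i; G^SO = 105.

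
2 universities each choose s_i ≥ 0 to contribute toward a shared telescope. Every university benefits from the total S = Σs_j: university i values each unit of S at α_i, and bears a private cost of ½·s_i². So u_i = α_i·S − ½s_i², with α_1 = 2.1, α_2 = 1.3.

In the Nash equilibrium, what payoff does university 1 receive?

University i's FOC: ∂u_i/∂s_i = α_i − s_i = 0, so s_i* = α_i.
NE contributions = (2.1, 1.3); S = 3.4.
u_1 = α_1·S − ½·(s_1)² = 2.1·3.4 − ½·2.1² = 4.935.

4.935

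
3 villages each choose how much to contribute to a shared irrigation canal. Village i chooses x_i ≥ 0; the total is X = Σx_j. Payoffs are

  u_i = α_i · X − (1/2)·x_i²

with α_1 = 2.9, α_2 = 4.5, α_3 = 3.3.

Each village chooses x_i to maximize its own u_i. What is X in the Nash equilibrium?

10.7

Village i's FOC: ∂u_i/∂x_i = α_i − x_i = 0, so x_i* = α_i.
NE contributions = (2.9, 4.5, 3.3); X = 10.7.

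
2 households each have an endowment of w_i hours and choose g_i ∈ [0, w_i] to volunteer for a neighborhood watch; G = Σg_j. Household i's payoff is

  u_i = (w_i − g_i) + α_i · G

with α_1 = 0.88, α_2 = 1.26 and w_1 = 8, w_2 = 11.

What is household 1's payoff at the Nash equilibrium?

∂u_i/∂g_i = α_i − 1, so household i contributes w_i if α_i > 1, else 0.
α_i > 1 for i ∈ {2}; NE contributions (0, 11), G = 11.
u_1 = (8 − 0) + 0.88·11 = 17.68.

17.68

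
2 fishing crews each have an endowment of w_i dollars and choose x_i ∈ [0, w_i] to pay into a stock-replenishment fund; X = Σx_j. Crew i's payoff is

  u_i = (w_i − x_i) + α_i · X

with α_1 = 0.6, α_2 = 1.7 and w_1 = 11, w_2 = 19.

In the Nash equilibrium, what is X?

∂u_i/∂x_i = α_i − 1, so crew i contributes w_i if α_i > 1, else 0.
α_i > 1 for i ∈ {2}; NE contributions (0, 19), X = 19.

19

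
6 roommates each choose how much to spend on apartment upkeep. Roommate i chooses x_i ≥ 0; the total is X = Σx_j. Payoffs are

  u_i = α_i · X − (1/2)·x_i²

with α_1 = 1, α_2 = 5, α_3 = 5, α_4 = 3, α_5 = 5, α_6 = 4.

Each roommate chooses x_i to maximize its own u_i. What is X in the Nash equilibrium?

23

Roommate i's FOC: ∂u_i/∂x_i = α_i − x_i = 0, so x_i* = α_i.
NE contributions = (1, 5, 5, 3, 5, 4); X = 23.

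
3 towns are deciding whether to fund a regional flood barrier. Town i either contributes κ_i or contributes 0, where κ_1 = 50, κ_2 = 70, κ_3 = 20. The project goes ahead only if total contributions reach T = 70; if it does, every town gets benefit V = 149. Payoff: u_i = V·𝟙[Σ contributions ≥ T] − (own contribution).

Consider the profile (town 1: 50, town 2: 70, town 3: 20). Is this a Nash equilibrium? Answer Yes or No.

No

Total = 140 ≥ 70: provided.
Town 1 (pledges 50, payoff 99): dropping to 0 → total 90, payoff 149. Profitable deviation.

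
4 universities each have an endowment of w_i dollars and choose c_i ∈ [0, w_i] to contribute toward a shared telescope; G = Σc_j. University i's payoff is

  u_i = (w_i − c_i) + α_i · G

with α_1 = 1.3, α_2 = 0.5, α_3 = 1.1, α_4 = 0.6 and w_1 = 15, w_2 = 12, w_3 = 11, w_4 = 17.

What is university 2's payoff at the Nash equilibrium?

25

∂u_i/∂c_i = α_i − 1, so university i contributes w_i if α_i > 1, else 0.
α_i > 1 for i ∈ {1, 3}; NE contributions (15, 0, 11, 0), G = 26.
u_2 = (12 − 0) + 0.5·26 = 25.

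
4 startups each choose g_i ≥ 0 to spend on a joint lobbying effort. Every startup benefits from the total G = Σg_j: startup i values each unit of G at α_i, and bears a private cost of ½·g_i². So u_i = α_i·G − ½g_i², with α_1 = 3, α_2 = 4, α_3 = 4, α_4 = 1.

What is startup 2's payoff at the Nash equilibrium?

Startup i's FOC: ∂u_i/∂g_i = α_i − g_i = 0, so g_i* = α_i.
NE contributions = (3, 4, 4, 1); G = 12.
u_2 = α_2·G − ½·(g_2)² = 4·12 − ½·4² = 40.

40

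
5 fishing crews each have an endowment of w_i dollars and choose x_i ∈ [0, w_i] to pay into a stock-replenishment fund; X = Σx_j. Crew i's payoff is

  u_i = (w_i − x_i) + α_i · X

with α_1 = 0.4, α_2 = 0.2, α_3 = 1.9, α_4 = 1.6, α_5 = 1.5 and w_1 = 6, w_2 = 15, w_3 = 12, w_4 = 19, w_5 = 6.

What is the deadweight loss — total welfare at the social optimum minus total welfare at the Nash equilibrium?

96.6

∂u_i/∂x_i = α_i − 1, so crew i contributes w_i if α_i > 1, else 0.
α_i > 1 for i ∈ {3, 4, 5}; NE contributions (0, 0, 12, 19, 6), X = 37.
W^NE = Σw_i − X^NE + (Σα_i)·X^NE = 58 + 4.6·37 = 228.2.
Planner: ∂(Σu_j)/∂x_i = Σα_j − 1 = 4.6 > 0, so everyone contributes w_i; X^SO = 58, W^SO = 58 + 4.6·58 = 324.8.
Deadweight loss = 96.6.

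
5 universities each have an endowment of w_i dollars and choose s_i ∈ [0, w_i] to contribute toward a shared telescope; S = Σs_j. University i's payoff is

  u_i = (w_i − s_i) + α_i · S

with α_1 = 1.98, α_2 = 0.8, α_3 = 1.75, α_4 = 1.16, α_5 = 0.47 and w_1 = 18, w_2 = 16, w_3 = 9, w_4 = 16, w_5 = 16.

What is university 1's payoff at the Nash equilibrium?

∂u_i/∂s_i = α_i − 1, so university i contributes w_i if α_i > 1, else 0.
α_i > 1 for i ∈ {1, 3, 4}; NE contributions (18, 0, 9, 16, 0), S = 43.
u_1 = (18 − 18) + 1.98·43 = 85.14.

85.14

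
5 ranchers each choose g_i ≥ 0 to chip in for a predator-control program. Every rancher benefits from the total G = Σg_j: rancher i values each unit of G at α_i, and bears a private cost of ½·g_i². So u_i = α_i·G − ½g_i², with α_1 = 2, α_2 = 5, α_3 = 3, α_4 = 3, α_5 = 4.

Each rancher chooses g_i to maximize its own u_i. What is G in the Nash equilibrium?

17

Rancher i's FOC: ∂u_i/∂g_i = α_i − g_i = 0, so g_i* = α_i.
NE contributions = (2, 5, 3, 3, 4); G = 17.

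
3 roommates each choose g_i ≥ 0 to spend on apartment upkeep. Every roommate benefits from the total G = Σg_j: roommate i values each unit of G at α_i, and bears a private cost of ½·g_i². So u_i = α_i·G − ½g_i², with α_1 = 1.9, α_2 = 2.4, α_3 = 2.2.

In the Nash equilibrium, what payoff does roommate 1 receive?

Roommate i's FOC: ∂u_i/∂g_i = α_i − g_i = 0, so g_i* = α_i.
NE contributions = (1.9, 2.4, 2.2); G = 6.5.
u_1 = α_1·G − ½·(g_1)² = 1.9·6.5 − ½·1.9² = 10.545.

10.545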